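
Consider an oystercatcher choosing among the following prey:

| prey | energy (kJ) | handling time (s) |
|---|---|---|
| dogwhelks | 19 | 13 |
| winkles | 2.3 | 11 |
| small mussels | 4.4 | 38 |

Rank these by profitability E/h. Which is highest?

dogwhelks

In descending order of E/h:
dogwhelks: 19/13 = 1.46 kJ/s
winkles: 2.3/11 = 0.209 kJ/s
small mussels: 4.4/38 = 0.116 kJ/s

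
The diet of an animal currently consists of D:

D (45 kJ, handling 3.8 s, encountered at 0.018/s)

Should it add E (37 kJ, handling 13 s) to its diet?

On D alone, R = ΣλE/(1+Σλh) = 0.81/1.068 = 0.7581 kJ/s.
E: E/h = 37/13 = 2.846 kJ/s.
Since 2.846 > R, including E increases the long-run rate.

Yes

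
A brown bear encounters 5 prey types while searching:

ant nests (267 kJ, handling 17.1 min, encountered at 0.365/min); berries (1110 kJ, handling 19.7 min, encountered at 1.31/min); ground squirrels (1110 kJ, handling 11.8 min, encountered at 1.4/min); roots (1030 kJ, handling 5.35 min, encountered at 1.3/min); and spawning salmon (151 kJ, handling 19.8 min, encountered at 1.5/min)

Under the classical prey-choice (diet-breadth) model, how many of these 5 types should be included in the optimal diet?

Rank by E/h (kJ/min): roots 193, ground squirrels 94.1, berries 56.3, ant nests 15.6, spawning salmon 7.63. Include each in turn until the next type's E/h falls below the running intake rate.
Rate on top 1: 168.3. ground squirrels: 94.1 < 168.3 → exclude; stop.
Optimal diet: roots — 1 of 5 types.

1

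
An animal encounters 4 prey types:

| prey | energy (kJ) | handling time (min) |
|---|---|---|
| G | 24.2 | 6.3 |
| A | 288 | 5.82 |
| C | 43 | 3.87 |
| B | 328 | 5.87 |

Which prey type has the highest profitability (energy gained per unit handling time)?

Profitability E/h (kJ/min): G = 24.2/6.3 = 3.84, A = 288/5.82 = 49.5, C = 43/3.87 = 11.1, B = 328/5.87 = 55.9.
Ranked: B > A > C > G.

B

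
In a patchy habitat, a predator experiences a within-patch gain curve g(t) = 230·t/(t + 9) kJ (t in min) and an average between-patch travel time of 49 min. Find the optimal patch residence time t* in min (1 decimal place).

Optimal t* satisfies g'(t*) = g(t*)/(T + t*).
g'(t) = 230·9/(t + 9)². Setting 230·9/(t+9)² = 230t/[(t+9)(49+t)] gives 9(49+t) = t(t+9), so t² = 9×49 = 441.
t* = √441 = 21 min.

21.0 min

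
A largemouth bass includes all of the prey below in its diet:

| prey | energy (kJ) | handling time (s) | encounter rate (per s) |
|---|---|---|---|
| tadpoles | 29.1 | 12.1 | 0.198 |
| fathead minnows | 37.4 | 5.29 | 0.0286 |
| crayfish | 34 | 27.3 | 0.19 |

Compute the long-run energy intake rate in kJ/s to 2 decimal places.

Energy encountered per unit search time: 0.198×29.1 + 0.0286×37.4 + 0.19×34 = 13.29 kJ/s.
Handling time per unit search time: 0.198×12.1 + 0.0286×5.29 + 0.19×27.3 = 7.734.
Rate = 13.29/(1 + 7.734) = 1.522 kJ/s.

1.52 kJ/s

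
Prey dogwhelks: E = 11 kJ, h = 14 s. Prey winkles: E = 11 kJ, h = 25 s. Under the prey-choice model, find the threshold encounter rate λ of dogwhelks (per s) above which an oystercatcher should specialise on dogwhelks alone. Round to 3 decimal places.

0.091 per s

At the threshold, the rate on dogwhelks alone equals the profitability of winkles: λ·11/(1 + λ·14) = 11/25 = 0.44.
Rearranging, λ(11 − 0.44×14) = 0.44, so λ = 0.44/4.84 = 0.09091 per s.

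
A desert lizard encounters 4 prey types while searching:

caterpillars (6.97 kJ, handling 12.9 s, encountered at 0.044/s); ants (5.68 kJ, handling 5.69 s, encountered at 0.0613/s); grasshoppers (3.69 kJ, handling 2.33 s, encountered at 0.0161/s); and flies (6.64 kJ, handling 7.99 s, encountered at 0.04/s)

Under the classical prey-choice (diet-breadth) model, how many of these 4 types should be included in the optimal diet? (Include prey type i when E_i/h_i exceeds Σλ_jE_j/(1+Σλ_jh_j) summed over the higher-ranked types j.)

4

Profitabilities (E/h, kJ/s): grasshoppers 1.58, ants 0.998, flies 0.831, caterpillars 0.54. Add prey in this order while the next type's profitability exceeds the intake rate on those already taken.
Rate on top 1: 0.05726. ants: 0.998 > 0.05726 → include.
Rate on top 2: 0.294. flies: 0.831 > 0.294 → include.
Rate on top 3: 0.3946. caterpillars: 0.54 > 0.3946 → include.
Optimal diet: grasshoppers, ants, flies, caterpillars — 4 of 4 types.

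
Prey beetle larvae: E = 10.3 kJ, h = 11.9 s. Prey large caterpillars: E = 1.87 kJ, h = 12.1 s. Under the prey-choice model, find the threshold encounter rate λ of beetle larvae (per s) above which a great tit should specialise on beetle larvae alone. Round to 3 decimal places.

At the threshold, the rate on beetle larvae alone equals the profitability of large caterpillars: λ·10.3/(1 + λ·11.9) = 1.87/12.1 = 0.1545.
Rearranging, λ(10.3 − 0.1545×11.9) = 0.1545, so λ = 0.1545/8.461 = 0.01827 per s.

0.018 per s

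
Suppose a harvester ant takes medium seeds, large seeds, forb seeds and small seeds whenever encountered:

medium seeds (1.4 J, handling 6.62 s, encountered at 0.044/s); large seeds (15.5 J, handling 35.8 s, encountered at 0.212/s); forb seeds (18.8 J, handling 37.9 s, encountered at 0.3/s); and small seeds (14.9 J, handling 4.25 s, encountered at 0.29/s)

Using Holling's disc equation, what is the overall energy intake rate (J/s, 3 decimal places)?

R = Σλ_iE_i / (1 + Σλ_ih_i)
Numerator: 0.044×1.4 + 0.212×15.5 + 0.3×18.8 + 0.29×14.9 = 13.31
Denominator: 1 + 0.044×6.62 + 0.212×35.8 + 0.3×37.9 + 0.29×4.25 = 21.48
R = 13.31/21.48 = 0.6195 J/s

0.619 J/s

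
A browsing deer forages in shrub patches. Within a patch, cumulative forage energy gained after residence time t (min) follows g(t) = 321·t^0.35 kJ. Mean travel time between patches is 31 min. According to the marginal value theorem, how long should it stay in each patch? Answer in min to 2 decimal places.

Optimal t* satisfies g'(t*) = g(t*)/(T + t*).
g'(t) = 0.35·321·t^-0.65. Setting 0.35·321·t^-0.65 = 321·t^0.35/(31+t) gives 0.35(31+t) = t, so 0.65·t = 0.35×31.
t* = 0.35×31/0.65 = 16.69 min.

16.69 min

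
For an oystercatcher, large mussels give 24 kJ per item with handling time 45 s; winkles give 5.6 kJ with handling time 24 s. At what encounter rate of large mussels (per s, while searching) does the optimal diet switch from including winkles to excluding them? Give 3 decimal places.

The zero-one rule: include winkles iff E₂/h₂ > λE₁/(1+λh₁). Equality gives the switch point.
λE₁h₂ = E₂ + λE₂h₁ ⇒ λ = E₂/(E₁h₂ − E₂h₁) = 5.6/(576 − 252) = 0.01728 per s.

0.017 per s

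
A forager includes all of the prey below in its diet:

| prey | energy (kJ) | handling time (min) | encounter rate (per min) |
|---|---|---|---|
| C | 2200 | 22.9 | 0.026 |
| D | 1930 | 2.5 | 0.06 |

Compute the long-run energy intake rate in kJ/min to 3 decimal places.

R = Σλ_iE_i / (1 + Σλ_ih_i)
Numerator: 0.026×2200 + 0.06×1930 = 173
Denominator: 1 + 0.026×22.9 + 0.06×2.5 = 1.745
R = 173/1.745 = 99.12 kJ/min

99.118 kJ/min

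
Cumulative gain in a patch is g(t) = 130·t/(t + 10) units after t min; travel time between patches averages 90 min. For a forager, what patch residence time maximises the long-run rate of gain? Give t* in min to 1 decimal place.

By the marginal value theorem, leave when the instantaneous gain rate g'(t) equals the habitat-wide average g(t)/(T + t).
g'(t) = 130·10/(t + 10)². Setting 130·10/(t+10)² = 130t/[(t+10)(90+t)] gives 10(90+t) = t(t+10), so t² = 10×90 = 900.
t* = √900 = 30 min.

30.0 min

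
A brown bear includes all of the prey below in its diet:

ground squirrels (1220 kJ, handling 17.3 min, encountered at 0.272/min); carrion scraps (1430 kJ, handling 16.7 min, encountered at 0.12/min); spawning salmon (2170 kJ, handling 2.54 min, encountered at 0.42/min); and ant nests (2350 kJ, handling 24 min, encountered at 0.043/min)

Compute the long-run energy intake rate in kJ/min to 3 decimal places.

154.550 kJ/min

R = (0.272×1220 + 0.12×1430 + 0.42×2170 + 0.043×2350) / (1 + 0.272×17.3 + 0.12×16.7 + 0.42×2.54 + 0.043×24) = 1516/9.808 = 154.6 kJ/min.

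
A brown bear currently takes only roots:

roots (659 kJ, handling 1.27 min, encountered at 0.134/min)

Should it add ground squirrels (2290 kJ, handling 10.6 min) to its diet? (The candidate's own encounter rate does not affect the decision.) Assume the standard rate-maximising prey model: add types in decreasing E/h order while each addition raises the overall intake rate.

Yes

Intake rate on the current diet: R = (0.134×659) / (1 + 0.134×1.27) = 88.31/1.17 = 75.46 kJ/min.
ground squirrels: E/h = 2290/10.6 = 216 kJ/min.
216 > 75.46, so adding ground squirrels raises the average — include it.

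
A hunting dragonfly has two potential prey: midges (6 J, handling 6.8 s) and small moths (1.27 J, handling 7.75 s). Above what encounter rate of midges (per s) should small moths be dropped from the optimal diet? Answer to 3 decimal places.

The zero-one rule: include small moths iff E₂/h₂ > λE₁/(1+λh₁). Equality gives the switch point.
λE₁h₂ = E₂ + λE₂h₁ ⇒ λ = E₂/(E₁h₂ − E₂h₁) = 1.27/(46.5 − 8.636) = 0.03354 per s.

0.034 per s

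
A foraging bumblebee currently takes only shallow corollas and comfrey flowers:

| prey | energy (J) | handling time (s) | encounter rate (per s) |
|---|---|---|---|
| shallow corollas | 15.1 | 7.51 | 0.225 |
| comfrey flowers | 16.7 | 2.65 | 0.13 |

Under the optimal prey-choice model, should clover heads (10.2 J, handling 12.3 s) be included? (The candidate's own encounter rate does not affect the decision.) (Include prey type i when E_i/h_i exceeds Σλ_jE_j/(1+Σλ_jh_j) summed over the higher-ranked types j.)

No

On shallow corollas and comfrey flowers alone, R = ΣλE/(1+Σλh) = 5.569/3.034 = 1.835 J/s.
clover heads: E/h = 10.2/12.3 = 0.8293 J/s.
0.8293 < 1.835, so adding clover heads would lower the average — exclude it.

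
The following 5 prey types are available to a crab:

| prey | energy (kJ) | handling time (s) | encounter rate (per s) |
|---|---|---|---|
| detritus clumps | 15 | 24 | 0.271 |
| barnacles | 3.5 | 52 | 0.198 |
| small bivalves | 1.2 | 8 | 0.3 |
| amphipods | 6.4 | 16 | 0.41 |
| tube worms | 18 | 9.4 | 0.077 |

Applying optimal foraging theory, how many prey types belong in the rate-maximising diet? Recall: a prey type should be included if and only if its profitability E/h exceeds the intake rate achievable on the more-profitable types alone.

1

E/h in descending order: tube worms 1.91, detritus clumps 0.625, amphipods 0.4, small bivalves 0.15, barnacles 0.0673 kJ/s. The optimal diet is the largest prefix of this list for which every included type satisfies E_i/h_i > R on the types above it.
Rate on top 1: 0.804. detritus clumps: 0.625 < 0.804 → exclude; stop.
Optimal diet: tube worms — 1 of 5 types.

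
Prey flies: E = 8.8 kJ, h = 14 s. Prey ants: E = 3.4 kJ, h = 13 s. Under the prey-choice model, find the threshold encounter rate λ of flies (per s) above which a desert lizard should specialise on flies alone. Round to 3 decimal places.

Drop ants once their profitability E₂/h₂ falls below the rate achievable on flies alone: E₂/h₂ = λE₁/(1 + λh₁).
Solve for λ: λE₁h₂ = E₂(1 + λh₁) → λ(E₁h₂ − E₂h₁) = E₂ → λ = E₂/(E₁h₂ − E₂h₁).
λ = 3.4/(8.8×13 − 3.4×14) = 3.4/66.8 = 0.0509 per s.

0.051 per s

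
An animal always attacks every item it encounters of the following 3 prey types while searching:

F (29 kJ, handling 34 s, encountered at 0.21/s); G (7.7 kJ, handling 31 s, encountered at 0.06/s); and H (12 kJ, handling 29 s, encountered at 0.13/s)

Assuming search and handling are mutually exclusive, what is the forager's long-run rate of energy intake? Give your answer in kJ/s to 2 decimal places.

R = (0.21×29 + 0.06×7.7 + 0.13×12) / (1 + 0.21×34 + 0.06×31 + 0.13×29) = 8.112/13.77 = 0.5891 kJ/s.

0.59 kJ/s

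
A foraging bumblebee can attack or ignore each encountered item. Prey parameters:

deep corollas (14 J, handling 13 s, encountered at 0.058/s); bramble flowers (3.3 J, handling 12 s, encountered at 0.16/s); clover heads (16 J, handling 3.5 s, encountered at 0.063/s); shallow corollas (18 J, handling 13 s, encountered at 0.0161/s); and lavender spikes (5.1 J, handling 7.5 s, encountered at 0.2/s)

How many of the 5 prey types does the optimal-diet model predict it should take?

Rank by E/h (J/s): clover heads 4.57, shallow corollas 1.38, deep corollas 1.08, lavender spikes 0.68, bramble flowers 0.275. Include each in turn until the next type's E/h falls below the running intake rate.
Rate on top 1: 0.8259. shallow corollas: 1.38 > 0.8259 → include.
Rate on top 2: 0.9077. deep corollas: 1.08 > 0.9077 → include.
Rate on top 3: 0.9661. lavender spikes: 0.68 < 0.9661 → exclude; stop.
Optimal diet: clover heads, shallow corollas, deep corollas — 3 of 5 types.

3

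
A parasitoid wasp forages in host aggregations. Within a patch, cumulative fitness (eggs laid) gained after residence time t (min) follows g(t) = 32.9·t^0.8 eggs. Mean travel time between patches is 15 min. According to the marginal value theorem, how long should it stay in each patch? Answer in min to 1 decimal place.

Maximise g(t)/(T+t): set derivative to zero → g'(t)(T+t) = g(t).
g'(t) = 0.8·32.9·t^-0.2. Setting 0.8·32.9·t^-0.2 = 32.9·t^0.8/(15+t) gives 0.8(15+t) = t, so 0.20·t = 0.8×15.
t* = 0.8×15/0.20 = 60 min.

60.0 min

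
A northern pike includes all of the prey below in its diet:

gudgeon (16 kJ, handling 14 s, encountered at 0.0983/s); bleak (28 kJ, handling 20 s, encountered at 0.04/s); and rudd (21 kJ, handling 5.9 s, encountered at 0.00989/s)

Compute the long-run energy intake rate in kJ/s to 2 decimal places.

0.90 kJ/s

R = (0.0983×16 + 0.04×28 + 0.00989×21) / (1 + 0.0983×14 + 0.04×20 + 0.00989×5.9) = 2.9/3.235 = 0.8967 kJ/s.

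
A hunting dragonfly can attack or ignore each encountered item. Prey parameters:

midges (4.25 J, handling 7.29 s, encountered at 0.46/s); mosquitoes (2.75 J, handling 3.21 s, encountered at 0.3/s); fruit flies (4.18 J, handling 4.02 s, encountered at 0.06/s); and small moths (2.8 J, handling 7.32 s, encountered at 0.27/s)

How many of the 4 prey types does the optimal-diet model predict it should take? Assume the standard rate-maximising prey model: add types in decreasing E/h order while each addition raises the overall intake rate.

3

Profitabilities (E/h, J/s): fruit flies 1.04, mosquitoes 0.857, midges 0.583, small moths 0.383. Add prey in this order while the next type's profitability exceeds the intake rate on those already taken.
Rate on top 1: 0.2021. mosquitoes: 0.857 > 0.2021 → include.
Rate on top 2: 0.4881. midges: 0.583 > 0.4881 → include.
Rate on top 3: 0.5453. small moths: 0.383 < 0.5453 → exclude; stop.
Optimal diet: fruit flies, mosquitoes, midges — 3 of 4 types.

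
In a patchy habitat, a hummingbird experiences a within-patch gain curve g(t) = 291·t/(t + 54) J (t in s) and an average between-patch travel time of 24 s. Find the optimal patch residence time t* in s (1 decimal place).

By the marginal value theorem, leave when the instantaneous gain rate g'(t) equals the habitat-wide average g(t)/(T + t).
g'(t) = 291·54/(t + 54)². Setting 291·54/(t+54)² = 291t/[(t+54)(24+t)] gives 54(24+t) = t(t+54), so t² = 54×24 = 1296.
t* = √1296 = 36 s.

36.0 s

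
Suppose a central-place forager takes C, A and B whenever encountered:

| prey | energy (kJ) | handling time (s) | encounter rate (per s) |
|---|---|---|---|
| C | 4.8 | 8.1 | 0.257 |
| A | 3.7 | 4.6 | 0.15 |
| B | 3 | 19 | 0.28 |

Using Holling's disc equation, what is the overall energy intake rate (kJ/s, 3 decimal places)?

0.289 kJ/s

R = (0.257×4.8 + 0.15×3.7 + 0.28×3) / (1 + 0.257×8.1 + 0.15×4.6 + 0.28×19) = 2.629/9.092 = 0.2891 kJ/s.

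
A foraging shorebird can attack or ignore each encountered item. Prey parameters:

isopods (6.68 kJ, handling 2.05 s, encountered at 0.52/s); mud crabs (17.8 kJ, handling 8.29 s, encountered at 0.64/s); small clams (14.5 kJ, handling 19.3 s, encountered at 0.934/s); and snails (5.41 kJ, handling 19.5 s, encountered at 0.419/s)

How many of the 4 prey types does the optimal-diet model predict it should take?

2

Profitabilities (E/h, kJ/s): isopods 3.26, mud crabs 2.15, small clams 0.751, snails 0.277. Add prey in this order while the next type's profitability exceeds the intake rate on those already taken.
Rate on top 1: 1.681. mud crabs: 2.15 > 1.681 → include.
Rate on top 2: 2.017. small clams: 0.751 < 2.017 → exclude; stop.
Optimal diet: isopods, mud crabs — 2 of 4 types.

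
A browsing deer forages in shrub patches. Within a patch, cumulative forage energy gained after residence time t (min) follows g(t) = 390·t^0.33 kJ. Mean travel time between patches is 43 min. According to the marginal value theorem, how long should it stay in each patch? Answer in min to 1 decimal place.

21.2 min

By the marginal value theorem, leave when the instantaneous gain rate g'(t) equals the habitat-wide average g(t)/(T + t).
g'(t) = 0.33·390·t^-0.67. Setting 0.33·390·t^-0.67 = 390·t^0.33/(43+t) gives 0.33(43+t) = t, so 0.67·t = 0.33×43.
t* = 0.33×43/0.67 = 21.18 min.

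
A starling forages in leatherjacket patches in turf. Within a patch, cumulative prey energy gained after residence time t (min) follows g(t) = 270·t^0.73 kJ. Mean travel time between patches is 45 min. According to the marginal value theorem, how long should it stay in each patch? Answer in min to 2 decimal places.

By the marginal value theorem, leave when the instantaneous gain rate g'(t) equals the habitat-wide average g(t)/(T + t).
g'(t) = 0.73·270·t^-0.27. Setting 0.73·270·t^-0.27 = 270·t^0.73/(45+t) gives 0.73(45+t) = t, so 0.27·t = 0.73×45.
t* = 0.73×45/0.27 = 121.7 min.

121.67 min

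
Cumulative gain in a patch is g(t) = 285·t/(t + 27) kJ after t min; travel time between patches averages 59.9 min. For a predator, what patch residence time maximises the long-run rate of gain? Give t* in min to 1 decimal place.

By the marginal value theorem, leave when the instantaneous gain rate g'(t) equals the habitat-wide average g(t)/(T + t).
g'(t) = 285·27/(t + 27)². Setting 285·27/(t+27)² = 285t/[(t+27)(59.9+t)] gives 27(59.9+t) = t(t+27), so t² = 27×59.9 = 1617.
t* = √1617 = 40.22 min.

40.2 min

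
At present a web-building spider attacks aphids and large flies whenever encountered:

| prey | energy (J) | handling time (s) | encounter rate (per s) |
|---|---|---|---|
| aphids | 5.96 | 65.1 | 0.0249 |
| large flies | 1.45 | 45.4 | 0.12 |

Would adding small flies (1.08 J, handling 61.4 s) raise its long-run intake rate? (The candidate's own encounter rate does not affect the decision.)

Intake rate on the current diet: R = (0.0249×5.96 + 0.12×1.45) / (1 + 0.0249×65.1 + 0.12×45.4) = 0.3224/8.069 = 0.03996 J/s.
small flies: E/h = 1.08/61.4 = 0.01759 J/s.
Since 0.01759 < R, time spent handling small flies is better spent searching.

No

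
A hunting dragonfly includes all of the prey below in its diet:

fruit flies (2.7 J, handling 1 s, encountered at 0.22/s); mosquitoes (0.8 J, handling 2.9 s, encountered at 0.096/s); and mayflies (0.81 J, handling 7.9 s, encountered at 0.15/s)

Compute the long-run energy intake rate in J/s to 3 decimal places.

0.295 J/s

R = Σλ_iE_i / (1 + Σλ_ih_i)
Numerator: 0.22×2.7 + 0.096×0.8 + 0.15×0.81 = 0.7923
Denominator: 1 + 0.22×1 + 0.096×2.9 + 0.15×7.9 = 2.683
R = 0.7923/2.683 = 0.2953 J/s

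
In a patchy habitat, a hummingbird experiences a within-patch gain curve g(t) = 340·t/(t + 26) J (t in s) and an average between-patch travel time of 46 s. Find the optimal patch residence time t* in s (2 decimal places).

34.58 s

Optimal t* satisfies g'(t*) = g(t*)/(T + t*).
g'(t) = 340·26/(t + 26)². Setting 340·26/(t+26)² = 340t/[(t+26)(46+t)] gives 26(46+t) = t(t+26), so t² = 26×46 = 1196.
t* = √1196 = 34.58 s.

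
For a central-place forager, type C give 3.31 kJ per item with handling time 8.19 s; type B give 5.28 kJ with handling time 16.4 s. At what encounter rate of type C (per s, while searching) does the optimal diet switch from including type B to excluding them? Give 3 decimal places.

Drop type B once their profitability E₂/h₂ falls below the rate achievable on type C alone: E₂/h₂ = λE₁/(1 + λh₁).
Solve for λ: λE₁h₂ = E₂(1 + λh₁) → λ(E₁h₂ − E₂h₁) = E₂ → λ = E₂/(E₁h₂ − E₂h₁).
λ = 5.28/(3.31×16.4 − 5.28×8.19) = 5.28/11.04 = 0.4782 per s.

0.478 per s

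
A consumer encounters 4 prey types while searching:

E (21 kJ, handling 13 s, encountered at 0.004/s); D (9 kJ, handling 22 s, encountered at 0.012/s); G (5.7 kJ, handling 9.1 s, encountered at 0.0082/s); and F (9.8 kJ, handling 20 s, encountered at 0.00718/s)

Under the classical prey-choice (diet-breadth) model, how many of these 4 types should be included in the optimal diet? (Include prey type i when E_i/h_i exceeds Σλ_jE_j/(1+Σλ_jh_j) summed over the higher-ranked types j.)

E/h in descending order: E 1.62, G 0.626, F 0.49, D 0.409 kJ/s. The optimal diet is the largest prefix of this list for which every included type satisfies E_i/h_i > R on the types above it.
Rate on top 1: 0.07985. G: 0.626 > 0.07985 → include.
Rate on top 2: 0.116. F: 0.49 > 0.116 → include.
Rate on top 3: 0.1583. D: 0.409 > 0.1583 → include.
Optimal diet: E, G, F, D — 4 of 4 types.

4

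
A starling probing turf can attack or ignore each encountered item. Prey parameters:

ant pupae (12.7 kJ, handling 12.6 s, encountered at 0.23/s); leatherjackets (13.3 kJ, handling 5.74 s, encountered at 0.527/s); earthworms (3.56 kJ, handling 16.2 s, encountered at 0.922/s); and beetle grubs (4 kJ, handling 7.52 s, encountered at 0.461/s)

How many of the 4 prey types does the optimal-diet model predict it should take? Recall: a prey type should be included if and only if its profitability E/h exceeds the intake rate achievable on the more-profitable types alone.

1

E/h in descending order: leatherjackets 2.32, ant pupae 1.01, beetle grubs 0.532, earthworms 0.22 kJ/s. The optimal diet is the largest prefix of this list for which every included type satisfies E_i/h_i > R on the types above it.
Rate on top 1: 1.741. ant pupae: 1.01 < 1.741 → exclude; stop.
Optimal diet: leatherjackets — 1 of 4 types.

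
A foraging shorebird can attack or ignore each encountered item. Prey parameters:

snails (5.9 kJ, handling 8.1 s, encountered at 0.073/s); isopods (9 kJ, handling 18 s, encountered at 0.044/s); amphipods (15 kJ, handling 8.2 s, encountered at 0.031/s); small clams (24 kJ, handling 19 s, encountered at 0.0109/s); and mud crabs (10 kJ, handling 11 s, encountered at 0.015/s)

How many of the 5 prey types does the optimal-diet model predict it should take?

E/h in descending order: amphipods 1.83, small clams 1.26, mud crabs 0.909, snails 0.728, isopods 0.5 kJ/s. The optimal diet is the largest prefix of this list for which every included type satisfies E_i/h_i > R on the types above it.
Rate on top 1: 0.3708. small clams: 1.26 > 0.3708 → include.
Rate on top 2: 0.4972. mud crabs: 0.909 > 0.4972 → include.
Rate on top 3: 0.539. snails: 0.728 > 0.539 → include.
Rate on top 4: 0.5895. isopods: 0.5 < 0.5895 → exclude; stop.
Optimal diet: amphipods, small clams, mud crabs, snails — 4 of 5 types.

4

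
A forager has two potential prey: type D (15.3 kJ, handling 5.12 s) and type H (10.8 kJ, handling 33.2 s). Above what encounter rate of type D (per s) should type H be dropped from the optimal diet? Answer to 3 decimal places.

0.024 per s

At the threshold, the rate on type D alone equals the profitability of type H: λ·15.3/(1 + λ·5.12) = 10.8/33.2 = 0.3253.
Rearranging, λ(15.3 − 0.3253×5.12) = 0.3253, so λ = 0.3253/13.63 = 0.02386 per s.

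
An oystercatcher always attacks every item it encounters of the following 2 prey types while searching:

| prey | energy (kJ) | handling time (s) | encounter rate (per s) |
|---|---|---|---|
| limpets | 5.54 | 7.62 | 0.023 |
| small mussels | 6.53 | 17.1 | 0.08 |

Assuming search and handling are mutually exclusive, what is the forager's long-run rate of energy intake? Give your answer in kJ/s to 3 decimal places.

0.256 kJ/s

R = Σλ_iE_i / (1 + Σλ_ih_i)
Numerator: 0.023×5.54 + 0.08×6.53 = 0.6498
Denominator: 1 + 0.023×7.62 + 0.08×17.1 = 2.543
R = 0.6498/2.543 = 0.2555 kJ/s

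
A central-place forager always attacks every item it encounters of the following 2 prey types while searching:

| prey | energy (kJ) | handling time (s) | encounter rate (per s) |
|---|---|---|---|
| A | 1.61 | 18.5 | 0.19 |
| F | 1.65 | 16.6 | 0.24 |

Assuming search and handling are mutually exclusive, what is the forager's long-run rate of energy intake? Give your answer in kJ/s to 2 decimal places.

R = (0.19×1.61 + 0.24×1.65) / (1 + 0.19×18.5 + 0.24×16.6) = 0.7019/8.499 = 0.08259 kJ/s.

0.08 kJ/s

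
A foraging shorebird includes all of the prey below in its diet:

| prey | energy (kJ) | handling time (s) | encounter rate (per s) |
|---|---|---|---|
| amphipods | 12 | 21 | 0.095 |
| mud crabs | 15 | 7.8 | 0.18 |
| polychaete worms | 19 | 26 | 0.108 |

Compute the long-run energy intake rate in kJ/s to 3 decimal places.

0.818 kJ/s

R = Σλ_iE_i / (1 + Σλ_ih_i)
Numerator: 0.095×12 + 0.18×15 + 0.108×19 = 5.892
Denominator: 1 + 0.095×21 + 0.18×7.8 + 0.108×26 = 7.207
R = 5.892/7.207 = 0.8175 kJ/s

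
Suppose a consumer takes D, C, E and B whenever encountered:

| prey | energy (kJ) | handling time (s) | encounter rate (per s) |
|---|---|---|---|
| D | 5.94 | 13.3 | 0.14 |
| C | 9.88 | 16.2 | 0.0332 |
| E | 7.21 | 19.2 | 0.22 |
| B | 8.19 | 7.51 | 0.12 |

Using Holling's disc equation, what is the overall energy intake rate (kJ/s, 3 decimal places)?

0.437 kJ/s

Energy encountered per unit search time: 0.14×5.94 + 0.0332×9.88 + 0.22×7.21 + 0.12×8.19 = 3.729 kJ/s.
Handling time per unit search time: 0.14×13.3 + 0.0332×16.2 + 0.22×19.2 + 0.12×7.51 = 7.525.
Rate = 3.729/(1 + 7.525) = 0.4374 kJ/s.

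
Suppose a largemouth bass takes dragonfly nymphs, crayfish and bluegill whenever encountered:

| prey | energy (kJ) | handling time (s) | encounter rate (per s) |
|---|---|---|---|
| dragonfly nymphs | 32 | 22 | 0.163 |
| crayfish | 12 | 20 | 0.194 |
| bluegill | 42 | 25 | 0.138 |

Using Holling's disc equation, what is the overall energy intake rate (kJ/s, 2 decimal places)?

1.12 kJ/s

Energy encountered per unit search time: 0.163×32 + 0.194×12 + 0.138×42 = 13.34 kJ/s.
Handling time per unit search time: 0.163×22 + 0.194×20 + 0.138×25 = 10.92.
Rate = 13.34/(1 + 10.92) = 1.12 kJ/s.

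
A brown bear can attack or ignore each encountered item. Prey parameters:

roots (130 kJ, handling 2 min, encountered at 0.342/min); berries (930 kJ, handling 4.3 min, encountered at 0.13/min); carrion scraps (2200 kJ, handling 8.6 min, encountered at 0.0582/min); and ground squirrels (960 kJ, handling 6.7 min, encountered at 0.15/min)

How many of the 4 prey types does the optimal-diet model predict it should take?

3

Rank by E/h (kJ/min): carrion scraps 256, berries 216, ground squirrels 143, roots 65. Include each in turn until the next type's E/h falls below the running intake rate.
Rate on top 1: 85.33. berries: 216 > 85.33 → include.
Rate on top 2: 120.9. ground squirrels: 143 > 120.9 → include.
Rate on top 3: 128.2. roots: 65 < 128.2 → exclude; stop.
Optimal diet: carrion scraps, berries, ground squirrels — 3 of 4 types.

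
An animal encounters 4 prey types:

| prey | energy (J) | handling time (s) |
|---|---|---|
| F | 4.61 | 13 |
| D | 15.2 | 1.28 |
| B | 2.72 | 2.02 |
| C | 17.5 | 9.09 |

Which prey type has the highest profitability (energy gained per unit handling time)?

Profitability E/h (J/s): F = 4.61/13 = 0.355, D = 15.2/1.28 = 11.9, B = 2.72/2.02 = 1.35, C = 17.5/9.09 = 1.93.
Ranked: D > C > B > F.

D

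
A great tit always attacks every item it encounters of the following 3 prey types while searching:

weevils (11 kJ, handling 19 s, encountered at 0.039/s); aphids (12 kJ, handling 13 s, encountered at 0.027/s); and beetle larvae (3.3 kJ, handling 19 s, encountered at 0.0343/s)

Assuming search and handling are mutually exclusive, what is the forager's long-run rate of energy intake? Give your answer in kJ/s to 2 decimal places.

0.32 kJ/s

Energy encountered per unit search time: 0.039×11 + 0.027×12 + 0.0343×3.3 = 0.8662 kJ/s.
Handling time per unit search time: 0.039×19 + 0.027×13 + 0.0343×19 = 1.744.
Rate = 0.8662/(1 + 1.744) = 0.3157 kJ/s.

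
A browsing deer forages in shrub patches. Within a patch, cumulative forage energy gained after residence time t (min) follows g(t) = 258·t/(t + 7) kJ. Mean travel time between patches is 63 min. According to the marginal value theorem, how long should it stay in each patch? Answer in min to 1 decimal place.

21.0 min

By the marginal value theorem, leave when the instantaneous gain rate g'(t) equals the habitat-wide average g(t)/(T + t).
g'(t) = 258·7/(t + 7)². Setting 258·7/(t+7)² = 258t/[(t+7)(63+t)] gives 7(63+t) = t(t+7), so t² = 7×63 = 441.
t* = √441 = 21 min.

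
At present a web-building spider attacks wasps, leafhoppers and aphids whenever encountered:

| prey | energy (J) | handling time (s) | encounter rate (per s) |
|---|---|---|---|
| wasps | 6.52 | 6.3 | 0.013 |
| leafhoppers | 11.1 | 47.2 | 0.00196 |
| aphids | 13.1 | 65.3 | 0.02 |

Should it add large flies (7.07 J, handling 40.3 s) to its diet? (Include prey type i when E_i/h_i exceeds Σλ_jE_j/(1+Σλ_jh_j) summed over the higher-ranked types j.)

Yes

Intake rate on the current diet: R = (0.013×6.52 + 0.00196×11.1 + 0.02×13.1) / (1 + 0.013×6.3 + 0.00196×47.2 + 0.02×65.3) = 0.3685/2.48 = 0.1486 J/s.
Profitability of large flies: 7.07/40.3 = 0.1754 J/s.
Since 0.1754 > R, including large flies increases the long-run rate.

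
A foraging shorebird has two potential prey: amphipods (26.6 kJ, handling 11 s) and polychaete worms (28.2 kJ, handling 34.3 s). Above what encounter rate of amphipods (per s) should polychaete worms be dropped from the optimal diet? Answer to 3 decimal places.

0.047 per s

At the threshold, the rate on amphipods alone equals the profitability of polychaete worms: λ·26.6/(1 + λ·11) = 28.2/34.3 = 0.8222.
Rearranging, λ(26.6 − 0.8222×11) = 0.8222, so λ = 0.8222/17.56 = 0.04683 per s.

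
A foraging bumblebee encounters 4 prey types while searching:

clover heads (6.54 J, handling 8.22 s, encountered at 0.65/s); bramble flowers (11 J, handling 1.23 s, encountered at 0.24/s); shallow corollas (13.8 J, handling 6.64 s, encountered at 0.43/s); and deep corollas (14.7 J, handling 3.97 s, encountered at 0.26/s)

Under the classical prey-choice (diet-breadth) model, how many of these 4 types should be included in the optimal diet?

Profitabilities (E/h, J/s): bramble flowers 8.94, deep corollas 3.7, shallow corollas 2.08, clover heads 0.796. Add prey in this order while the next type's profitability exceeds the intake rate on those already taken.
Rate on top 1: 2.038. deep corollas: 3.7 > 2.038 → include.
Rate on top 2: 2.776. shallow corollas: 2.08 < 2.776 → exclude; stop.
Optimal diet: bramble flowers, deep corollas — 2 of 4 types.

2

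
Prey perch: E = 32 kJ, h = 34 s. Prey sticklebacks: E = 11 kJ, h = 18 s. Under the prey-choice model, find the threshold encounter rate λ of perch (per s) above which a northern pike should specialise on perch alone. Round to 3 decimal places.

At the threshold, the rate on perch alone equals the profitability of sticklebacks: λ·32/(1 + λ·34) = 11/18 = 0.6111.
Rearranging, λ(32 − 0.6111×34) = 0.6111, so λ = 0.6111/11.22 = 0.05446 per s.

0.054 per s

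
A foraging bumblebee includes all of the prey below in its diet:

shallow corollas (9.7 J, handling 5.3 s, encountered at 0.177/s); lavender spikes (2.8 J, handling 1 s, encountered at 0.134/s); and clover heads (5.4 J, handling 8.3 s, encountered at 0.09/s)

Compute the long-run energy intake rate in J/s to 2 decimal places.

0.91 J/s

Energy encountered per unit search time: 0.177×9.7 + 0.134×2.8 + 0.09×5.4 = 2.578 J/s.
Handling time per unit search time: 0.177×5.3 + 0.134×1 + 0.09×8.3 = 1.819.
Rate = 2.578/(1 + 1.819) = 0.9145 J/s.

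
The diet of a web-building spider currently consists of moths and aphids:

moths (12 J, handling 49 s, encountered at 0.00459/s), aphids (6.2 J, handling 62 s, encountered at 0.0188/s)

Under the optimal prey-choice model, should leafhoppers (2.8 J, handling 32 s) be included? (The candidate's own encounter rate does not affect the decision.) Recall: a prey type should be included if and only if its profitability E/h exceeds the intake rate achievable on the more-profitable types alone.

Yes

On moths and aphids alone, R = ΣλE/(1+Σλh) = 0.1716/2.391 = 0.0718 J/s.
leafhoppers: E/h = 2.8/32 = 0.0875 J/s.
0.0875 > 0.0718, so adding leafhoppers raises the average — include it.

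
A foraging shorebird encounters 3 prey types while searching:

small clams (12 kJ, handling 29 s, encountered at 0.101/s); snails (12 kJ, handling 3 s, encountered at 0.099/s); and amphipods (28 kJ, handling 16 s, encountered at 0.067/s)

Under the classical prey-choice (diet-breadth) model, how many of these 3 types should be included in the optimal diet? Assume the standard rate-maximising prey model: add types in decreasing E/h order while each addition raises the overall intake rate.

Profitabilities (E/h, kJ/s): snails 4, amphipods 1.75, small clams 0.414. Add prey in this order while the next type's profitability exceeds the intake rate on those already taken.
Rate on top 1: 0.916. amphipods: 1.75 > 0.916 → include.
Rate on top 2: 1.293. small clams: 0.414 < 1.293 → exclude; stop.
Optimal diet: snails, amphipods — 2 of 3 types.

2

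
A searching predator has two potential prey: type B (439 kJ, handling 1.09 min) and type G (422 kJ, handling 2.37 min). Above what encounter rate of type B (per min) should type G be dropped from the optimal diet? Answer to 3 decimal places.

The zero-one rule: include type G iff E₂/h₂ > λE₁/(1+λh₁). Equality gives the switch point.
λE₁h₂ = E₂ + λE₂h₁ ⇒ λ = E₂/(E₁h₂ − E₂h₁) = 422/(1040 − 460) = 0.727 per min.

0.727 per min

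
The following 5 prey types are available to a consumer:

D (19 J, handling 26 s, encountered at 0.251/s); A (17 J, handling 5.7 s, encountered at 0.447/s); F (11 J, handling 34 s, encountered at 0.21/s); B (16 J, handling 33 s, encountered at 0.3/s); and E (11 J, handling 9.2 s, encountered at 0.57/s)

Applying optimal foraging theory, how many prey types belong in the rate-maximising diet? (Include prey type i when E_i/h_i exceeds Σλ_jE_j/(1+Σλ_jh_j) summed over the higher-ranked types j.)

1

E/h in descending order: A 2.98, E 1.2, D 0.731, B 0.485, F 0.324 J/s. The optimal diet is the largest prefix of this list for which every included type satisfies E_i/h_i > R on the types above it.
Rate on top 1: 2.142. E: 1.2 < 2.142 → exclude; stop.
Optimal diet: A — 1 of 5 types.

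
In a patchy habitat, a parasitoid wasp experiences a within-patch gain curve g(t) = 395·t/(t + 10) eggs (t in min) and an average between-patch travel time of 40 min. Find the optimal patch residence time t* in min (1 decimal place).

20.0 min

Maximise g(t)/(T+t): set derivative to zero → g'(t)(T+t) = g(t).
g'(t) = 395·10/(t + 10)². Setting 395·10/(t+10)² = 395t/[(t+10)(40+t)] gives 10(40+t) = t(t+10), so t² = 10×40 = 400.
t* = √400 = 20 min.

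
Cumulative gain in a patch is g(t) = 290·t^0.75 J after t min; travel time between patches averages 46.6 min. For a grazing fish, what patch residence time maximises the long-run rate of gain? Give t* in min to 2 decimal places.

Maximise g(t)/(T+t): set derivative to zero → g'(t)(T+t) = g(t).
g'(t) = 0.75·290·t^-0.25. Setting 0.75·290·t^-0.25 = 290·t^0.75/(46.6+t) gives 0.75(46.6+t) = t, so 0.25·t = 0.75×46.6.
t* = 0.75×46.6/0.25 = 139.8 min.

139.80 min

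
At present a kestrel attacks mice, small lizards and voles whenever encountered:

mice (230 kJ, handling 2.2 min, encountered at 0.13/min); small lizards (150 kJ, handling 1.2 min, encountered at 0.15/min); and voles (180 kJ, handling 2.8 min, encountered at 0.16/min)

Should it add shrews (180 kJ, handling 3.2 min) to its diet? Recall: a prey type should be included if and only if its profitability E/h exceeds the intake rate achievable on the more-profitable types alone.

Intake rate on the current diet: R = (0.13×230 + 0.15×150 + 0.16×180) / (1 + 0.13×2.2 + 0.15×1.2 + 0.16×2.8) = 81.2/1.914 = 42.42 kJ/min.
shrews: E/h = 180/3.2 = 56.25 kJ/min.
Since 56.25 > R, including shrews increases the long-run rate.

Yes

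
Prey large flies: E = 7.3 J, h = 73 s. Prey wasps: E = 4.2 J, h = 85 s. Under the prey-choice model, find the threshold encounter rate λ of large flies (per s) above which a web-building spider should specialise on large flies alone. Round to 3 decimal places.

At the threshold, the rate on large flies alone equals the profitability of wasps: λ·7.3/(1 + λ·73) = 4.2/85 = 0.04941.
Rearranging, λ(7.3 − 0.04941×73) = 0.04941, so λ = 0.04941/3.693 = 0.01338 per s.

0.013 per s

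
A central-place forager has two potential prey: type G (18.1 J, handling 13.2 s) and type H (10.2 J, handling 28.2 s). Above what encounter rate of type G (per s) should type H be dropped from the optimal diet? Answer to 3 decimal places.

0.027 per s

The zero-one rule: include type H iff E₂/h₂ > λE₁/(1+λh₁). Equality gives the switch point.
λE₁h₂ = E₂ + λE₂h₁ ⇒ λ = E₂/(E₁h₂ − E₂h₁) = 10.2/(510.4 − 134.6) = 0.02714 per s.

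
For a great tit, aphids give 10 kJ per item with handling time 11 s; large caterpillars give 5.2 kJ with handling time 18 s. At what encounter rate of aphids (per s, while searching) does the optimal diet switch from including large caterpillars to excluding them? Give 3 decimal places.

The zero-one rule: include large caterpillars iff E₂/h₂ > λE₁/(1+λh₁). Equality gives the switch point.
λE₁h₂ = E₂ + λE₂h₁ ⇒ λ = E₂/(E₁h₂ − E₂h₁) = 5.2/(180 − 57.2) = 0.04235 per s.

0.042 per s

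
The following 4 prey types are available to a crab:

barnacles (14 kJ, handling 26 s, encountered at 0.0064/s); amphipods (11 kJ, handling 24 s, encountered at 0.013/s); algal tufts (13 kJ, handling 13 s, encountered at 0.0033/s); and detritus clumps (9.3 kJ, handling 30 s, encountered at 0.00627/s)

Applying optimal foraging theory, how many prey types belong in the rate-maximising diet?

Profitabilities (E/h, kJ/s): algal tufts 1, barnacles 0.538, amphipods 0.458, detritus clumps 0.31. Add prey in this order while the next type's profitability exceeds the intake rate on those already taken.
Rate on top 1: 0.04114. barnacles: 0.538 > 0.04114 → include.
Rate on top 2: 0.1096. amphipods: 0.458 > 0.1096 → include.
Rate on top 3: 0.1811. detritus clumps: 0.31 > 0.1811 → include.
Optimal diet: algal tufts, barnacles, amphipods, detritus clumps — 4 of 4 types.

4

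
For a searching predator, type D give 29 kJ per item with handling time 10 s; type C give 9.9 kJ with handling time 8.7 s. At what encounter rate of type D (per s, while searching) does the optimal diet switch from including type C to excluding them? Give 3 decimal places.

The zero-one rule: include type C iff E₂/h₂ > λE₁/(1+λh₁). Equality gives the switch point.
λE₁h₂ = E₂ + λE₂h₁ ⇒ λ = E₂/(E₁h₂ − E₂h₁) = 9.9/(252.3 − 99) = 0.06458 per s.

0.065 per s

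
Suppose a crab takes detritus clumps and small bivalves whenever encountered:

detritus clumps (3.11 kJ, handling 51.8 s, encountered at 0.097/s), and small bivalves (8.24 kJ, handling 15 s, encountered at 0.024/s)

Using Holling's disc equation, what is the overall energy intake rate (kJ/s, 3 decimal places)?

0.078 kJ/s

R = (0.097×3.11 + 0.024×8.24) / (1 + 0.097×51.8 + 0.024×15) = 0.4994/6.385 = 0.07822 kJ/s.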